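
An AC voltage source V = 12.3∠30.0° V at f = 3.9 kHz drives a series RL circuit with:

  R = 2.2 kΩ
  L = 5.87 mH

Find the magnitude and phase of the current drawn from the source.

Step 1 — Angular frequency: ω = 2π·f = 2π·3900 = 2.45e+04 rad/s.
Step 2 — Component impedances:
  R: Z = R = 2200 Ω
  L: Z = jωL = j·2.45e+04·0.00587 = 0 + j143.8 Ω
Step 3 — Series combination: Z_total = R + L = 2200 + j143.8 Ω = 2205∠3.7° Ω.
Step 4 — Source phasor: V = 12.3∠30.0° V = 10.65 + j6.15 V.
Step 5 — Ohm's law: I = V / Z_total = (10.65 + j6.15) / (2200 + j143.8) = 0.005003 + j0.002468 A.
Step 6 — Convert to polar: |I| = 0.005579 A, ∠I = 26.3°.

I = 0.005579∠26.3° A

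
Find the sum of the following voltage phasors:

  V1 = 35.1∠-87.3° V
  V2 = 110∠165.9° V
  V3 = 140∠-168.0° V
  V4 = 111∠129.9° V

Step 1 — Convert each phasor to rectangular form:
  V1 = 35.1·(cos(-87.3°) + j·sin(-87.3°)) = 1.653 - j35.06 V
  V2 = 110·(cos(165.9°) + j·sin(165.9°)) = -106.7 + j26.8 V
  V3 = 140·(cos(-168.0°) + j·sin(-168.0°)) = -136.9 - j29.11 V
  V4 = 111·(cos(129.9°) + j·sin(129.9°)) = -71.2 + j85.16 V
Step 2 — Sum components: V_total = -313.2 + j47.78 V.
Step 3 — Convert to polar: |V_total| = 316.8 V, ∠V_total = 171.3°.

V_total = 316.8∠171.3° V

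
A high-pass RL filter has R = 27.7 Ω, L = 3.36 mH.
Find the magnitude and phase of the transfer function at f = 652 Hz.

Step 1 — Angular frequency: ω = 2π·652 = 4097 rad/s.
Step 2 — Transfer function: H(jω) = jωL/(R + jωL).
Step 3 — Numerator jωL = j·13.76; denominator R + jωL = 27.7 + j13.76.
Step 4 — H = 0.198 + j0.3985.
Step 5 — Magnitude: |H| = 0.445 (-7.0 dB); phase: φ = 63.6°.

|H| = 0.445 (-7.0 dB), φ = 63.6°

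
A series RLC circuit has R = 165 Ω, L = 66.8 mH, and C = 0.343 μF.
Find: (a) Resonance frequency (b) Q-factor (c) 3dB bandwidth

Step 1 — Resonance: ω₀ = 1/√(LC) = 1/√(0.0668·3.43e-07) = 6606 rad/s.
Step 2 — f₀ = ω₀/(2π) = 1051 Hz.
Step 3 — Series Q: Q = ω₀L/R = 6606·0.0668/165 = 2.675.
Step 4 — Bandwidth: Δω = ω₀/Q = 2470 rad/s; BW = Δω/(2π) = 393.1 Hz.

(a) f₀ = 1051 Hz  (b) Q = 2.675  (c) BW = 393.1 Hz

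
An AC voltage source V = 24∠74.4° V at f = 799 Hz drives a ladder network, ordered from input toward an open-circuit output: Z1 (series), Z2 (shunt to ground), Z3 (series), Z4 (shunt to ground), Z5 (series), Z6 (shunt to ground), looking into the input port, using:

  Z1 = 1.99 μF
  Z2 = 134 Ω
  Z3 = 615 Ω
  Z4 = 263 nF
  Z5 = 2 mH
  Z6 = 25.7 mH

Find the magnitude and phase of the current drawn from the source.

Step 1 — Angular frequency: ω = 2π·f = 2π·799 = 5020 rad/s.
Step 2 — Component impedances:
  Z1: Z = 1/(jωC) = -j/(ω·C) = 0 - j100.1 Ω
  Z2: Z = R = 134 Ω
  Z3: Z = R = 615 Ω
  Z4: Z = 1/(jωC) = -j/(ω·C) = 0 - j757.4 Ω
  Z5: Z = jωL = j·5020·0.002 = 0 + j10.04 Ω
  Z6: Z = jωL = j·5020·0.0257 = 0 + j129 Ω
Step 3 — Ladder network (open output): work backward from the far end, alternating series and parallel combinations. Z_in = 111.2 - j94.91 Ω = 146.2∠-40.5° Ω.
Step 4 — Source phasor: V = 24∠74.4° V = 6.454 + j23.12 V.
Step 5 — Ohm's law: I = V / Z_total = (6.454 + j23.12) / (111.2 - j94.91) = -0.06906 + j0.1489 A.
Step 6 — Convert to polar: |I| = 0.1642 A, ∠I = 114.9°.

I = 0.1642∠114.9° A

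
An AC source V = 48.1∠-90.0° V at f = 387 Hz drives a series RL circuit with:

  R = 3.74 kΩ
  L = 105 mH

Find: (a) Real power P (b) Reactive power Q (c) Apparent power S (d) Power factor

Step 1 — Angular frequency: ω = 2π·f = 2π·387 = 2432 rad/s.
Step 2 — Component impedances:
  R: Z = R = 3740 Ω
  L: Z = jωL = j·2432·0.105 = 0 + j255.3 Ω
Step 3 — Series combination: Z_total = R + L = 3740 + j255.3 Ω = 3749∠3.9° Ω.
Step 4 — Source phasor: V = 48.1∠-90.0° V = 0 - j48.1 V.
Step 5 — Current: I = V / Z = -0.0008739 - j0.0128 A = 0.01283∠-93.9° A.
Step 6 — Complex power: S = V·I* = 0.6157 + j0.04203 VA.
Step 7 — Real power: P = Re(S) = 0.6157 W.
Step 8 — Reactive power: Q = Im(S) = 0.04203 VAR.
Step 9 — Apparent power: |S| = 0.6172 VA.
Step 10 — Power factor: PF = P/|S| = 0.9977 (lagging).

(a) P = 0.6157 W  (b) Q = 0.04203 VAR  (c) S = 0.6172 VA  (d) PF = 0.9977 (lagging)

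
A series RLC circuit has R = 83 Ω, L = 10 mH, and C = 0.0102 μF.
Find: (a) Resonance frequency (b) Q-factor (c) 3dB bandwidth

Step 1 — Resonance condition Im(Z)=0 gives ω₀ = 1/√(LC).
Step 2 — ω₀ = 1/√(0.01·1.02e-08) = 9.901e+04 rad/s.
Step 3 — f₀ = ω₀/(2π) = 1.576e+04 Hz.
Step 4 — Series Q: Q = ω₀L/R = 9.901e+04·0.01/83 = 11.93.
Step 5 — 3dB bandwidth: Δω = ω₀/Q = 8300 rad/s; BW = Δω/(2π) = 1321 Hz.

(a) f₀ = 1.576e+04 Hz  (b) Q = 11.93  (c) BW = 1321 Hz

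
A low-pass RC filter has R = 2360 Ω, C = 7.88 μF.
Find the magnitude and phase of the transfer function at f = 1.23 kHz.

Step 1 — Angular frequency: ω = 2π·1230 = 7728 rad/s.
Step 2 — Transfer function: H(jω) = 1/(1 + jωRC).
Step 3 — Denominator: 1 + jωRC = 1 + j·7728·2360·7.88e-06 = 1 + j143.7.
Step 4 — H = 4.841e-05 - j0.006958.
Step 5 — Magnitude: |H| = 0.006958 (-43.2 dB); phase: φ = -89.6°.

|H| = 0.006958 (-43.2 dB), φ = -89.6°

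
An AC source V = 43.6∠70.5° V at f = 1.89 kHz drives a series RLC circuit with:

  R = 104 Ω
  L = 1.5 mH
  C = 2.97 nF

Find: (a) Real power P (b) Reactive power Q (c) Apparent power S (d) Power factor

Step 1 — Angular frequency: ω = 2π·f = 2π·1890 = 1.188e+04 rad/s.
Step 2 — Component impedances:
  R: Z = R = 104 Ω
  L: Z = jωL = j·1.188e+04·0.0015 = 0 + j17.81 Ω
  C: Z = 1/(jωC) = -j/(ω·C) = 0 - j2.835e+04 Ω
Step 3 — Series combination: Z_total = R + L + C = 104 - j2.834e+04 Ω = 2.834e+04∠-89.8° Ω.
Step 4 — Source phasor: V = 43.6∠70.5° V = 14.55 + j41.1 V.
Step 5 — Current: I = V / Z = -0.001449 + j0.0005189 A = 0.001539∠160.3° A.
Step 6 — Complex power: S = V·I* = 0.0002462 - j0.06709 VA.
Step 7 — Real power: P = Re(S) = 0.0002462 W.
Step 8 — Reactive power: Q = Im(S) = -0.06709 VAR.
Step 9 — Apparent power: |S| = 0.06709 VA.
Step 10 — Power factor: PF = P/|S| = 0.00367 (leading).

(a) P = 0.0002462 W  (b) Q = -0.06709 VAR  (c) S = 0.06709 VA  (d) PF = 0.00367 (leading)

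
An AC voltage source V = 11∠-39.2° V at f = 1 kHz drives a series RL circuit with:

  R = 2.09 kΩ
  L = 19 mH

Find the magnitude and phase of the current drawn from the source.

Step 1 — Angular frequency: ω = 2π·f = 2π·1000 = 6283 rad/s.
Step 2 — Component impedances:
  R: Z = R = 2090 Ω
  L: Z = jωL = j·6283·0.019 = 0 + j119.4 Ω
Step 3 — Series combination: Z_total = R + L = 2090 + j119.4 Ω = 2093∠3.3° Ω.
Step 4 — Source phasor: V = 11∠-39.2° V = 8.524 - j6.952 V.
Step 5 — Ohm's law: I = V / Z_total = (8.524 - j6.952) / (2090 + j119.4) = 0.003876 - j0.003548 A.
Step 6 — Convert to polar: |I| = 0.005255 A, ∠I = -42.5°.

I = 0.005255∠-42.5° A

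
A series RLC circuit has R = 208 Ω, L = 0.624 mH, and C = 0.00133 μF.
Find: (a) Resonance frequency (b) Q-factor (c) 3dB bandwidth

Step 1 — Resonance: ω₀ = 1/√(LC) = 1/√(0.000624·1.33e-09) = 1.098e+06 rad/s.
Step 2 — f₀ = ω₀/(2π) = 1.747e+05 Hz.
Step 3 — Series Q: Q = ω₀L/R = 1.098e+06·0.000624/208 = 3.293.
Step 4 — Bandwidth: Δω = ω₀/Q = 3.333e+05 rad/s; BW = Δω/(2π) = 5.305e+04 Hz.

(a) f₀ = 1.747e+05 Hz  (b) Q = 3.293  (c) BW = 5.305e+04 Hz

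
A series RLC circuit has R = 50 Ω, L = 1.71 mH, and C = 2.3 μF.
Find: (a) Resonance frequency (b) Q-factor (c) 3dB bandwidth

Step 1 — Resonance: ω₀ = 1/√(LC) = 1/√(0.00171·2.3e-06) = 1.595e+04 rad/s.
Step 2 — f₀ = ω₀/(2π) = 2538 Hz.
Step 3 — Series Q: Q = ω₀L/R = 1.595e+04·0.00171/50 = 0.5453.
Step 4 — Bandwidth: Δω = ω₀/Q = 2.924e+04 rad/s; BW = Δω/(2π) = 4654 Hz.

(a) f₀ = 2538 Hz  (b) Q = 0.5453  (c) BW = 4654 Hz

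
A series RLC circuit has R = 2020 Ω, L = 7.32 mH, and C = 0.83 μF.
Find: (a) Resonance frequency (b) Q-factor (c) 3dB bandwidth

Step 1 — Resonance: ω₀ = 1/√(LC) = 1/√(0.00732·8.3e-07) = 1.283e+04 rad/s.
Step 2 — f₀ = ω₀/(2π) = 2042 Hz.
Step 3 — Series Q: Q = ω₀L/R = 1.283e+04·0.00732/2020 = 0.04649.
Step 4 — Bandwidth: Δω = ω₀/Q = 2.76e+05 rad/s; BW = Δω/(2π) = 4.392e+04 Hz.

(a) f₀ = 2042 Hz  (b) Q = 0.04649  (c) BW = 4.392e+04 Hz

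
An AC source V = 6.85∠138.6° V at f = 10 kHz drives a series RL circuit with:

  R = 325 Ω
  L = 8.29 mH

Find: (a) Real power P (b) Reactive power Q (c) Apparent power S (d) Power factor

Step 1 — Angular frequency: ω = 2π·f = 2π·1e+04 = 6.283e+04 rad/s.
Step 2 — Component impedances:
  R: Z = R = 325 Ω
  L: Z = jωL = j·6.283e+04·0.00829 = 0 + j520.9 Ω
Step 3 — Series combination: Z_total = R + L = 325 + j520.9 Ω = 614∠58.0° Ω.
Step 4 — Source phasor: V = 6.85∠138.6° V = -5.138 + j4.53 V.
Step 5 — Current: I = V / Z = 0.00183 + j0.01101 A = 0.01116∠80.6° A.
Step 6 — Complex power: S = V·I* = 0.04046 + j0.06484 VA.
Step 7 — Real power: P = Re(S) = 0.04046 W.
Step 8 — Reactive power: Q = Im(S) = 0.06484 VAR.
Step 9 — Apparent power: |S| = 0.07643 VA.
Step 10 — Power factor: PF = P/|S| = 0.5294 (lagging).

(a) P = 0.04046 W  (b) Q = 0.06484 VAR  (c) S = 0.07643 VA  (d) PF = 0.5294 (lagging)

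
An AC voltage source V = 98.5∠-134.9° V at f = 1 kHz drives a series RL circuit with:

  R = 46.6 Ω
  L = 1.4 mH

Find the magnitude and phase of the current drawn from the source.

Step 1 — Angular frequency: ω = 2π·f = 2π·1000 = 6283 rad/s.
Step 2 — Component impedances:
  R: Z = R = 46.6 Ω
  L: Z = jωL = j·6283·0.0014 = 0 + j8.796 Ω
Step 3 — Series combination: Z_total = R + L = 46.6 + j8.796 Ω = 47.42∠10.7° Ω.
Step 4 — Source phasor: V = 98.5∠-134.9° V = -69.53 - j69.77 V.
Step 5 — Ohm's law: I = V / Z_total = (-69.53 - j69.77) / (46.6 + j8.796) = -1.714 - j1.174 A.
Step 6 — Convert to polar: |I| = 2.077 A, ∠I = -145.6°.

I = 2.077∠-145.6° A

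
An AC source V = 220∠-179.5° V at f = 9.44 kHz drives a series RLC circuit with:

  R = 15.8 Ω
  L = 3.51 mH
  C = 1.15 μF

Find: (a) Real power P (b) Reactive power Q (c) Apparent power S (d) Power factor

Step 1 — Angular frequency: ω = 2π·f = 2π·9440 = 5.931e+04 rad/s.
Step 2 — Component impedances:
  R: Z = R = 15.8 Ω
  L: Z = jωL = j·5.931e+04·0.00351 = 0 + j208.2 Ω
  C: Z = 1/(jωC) = -j/(ω·C) = 0 - j14.66 Ω
Step 3 — Series combination: Z_total = R + L + C = 15.8 + j193.5 Ω = 194.2∠85.3° Ω.
Step 4 — Source phasor: V = 220∠-179.5° V = -220 - j1.92 V.
Step 5 — Current: I = V / Z = -0.102 + j1.128 A = 1.133∠95.2° A.
Step 6 — Complex power: S = V·I* = 20.28 + j248.4 VA.
Step 7 — Real power: P = Re(S) = 20.28 W.
Step 8 — Reactive power: Q = Im(S) = 248.4 VAR.
Step 9 — Apparent power: |S| = 249.3 VA.
Step 10 — Power factor: PF = P/|S| = 0.08137 (lagging).

(a) P = 20.28 W  (b) Q = 248.4 VAR  (c) S = 249.3 VA  (d) PF = 0.08137 (lagging)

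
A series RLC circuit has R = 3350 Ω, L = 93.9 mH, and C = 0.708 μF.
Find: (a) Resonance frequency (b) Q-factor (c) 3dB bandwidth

Step 1 — Resonance condition Im(Z)=0 gives ω₀ = 1/√(LC).
Step 2 — ω₀ = 1/√(0.0939·7.08e-07) = 3878 rad/s.
Step 3 — f₀ = ω₀/(2π) = 617.3 Hz.
Step 4 — Series Q: Q = ω₀L/R = 3878·0.0939/3350 = 0.1087.
Step 5 — 3dB bandwidth: Δω = ω₀/Q = 3.568e+04 rad/s; BW = Δω/(2π) = 5678 Hz.

(a) f₀ = 617.3 Hz  (b) Q = 0.1087  (c) BW = 5678 Hz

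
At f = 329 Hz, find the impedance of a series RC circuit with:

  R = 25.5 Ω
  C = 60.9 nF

Step 1 — Angular frequency: ω = 2π·f = 2π·329 = 2067 rad/s.
Step 2 — Component impedances:
  R: Z = R = 25.5 Ω
  C: Z = 1/(jωC) = -j/(ω·C) = 0 - j7943 Ω
Step 3 — Series combination: Z_total = R + C = 25.5 - j7943 Ω = 7943∠-89.8° Ω.

Z = 25.5 - j7943 Ω = 7943∠-89.8° Ω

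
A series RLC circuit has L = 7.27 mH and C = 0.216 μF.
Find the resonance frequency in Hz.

Step 1 — Resonance condition Im(Z)=0 gives ω₀ = 1/√(LC).
Step 2 — ω₀ = 1/√(0.00727·2.16e-07) = 2.524e+04 rad/s.
Step 3 — f₀ = ω₀/(2π) = 4016 Hz.

f₀ = 4016 Hz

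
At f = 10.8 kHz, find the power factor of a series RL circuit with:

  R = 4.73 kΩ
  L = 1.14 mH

Step 1 — Angular frequency: ω = 2π·f = 2π·1.08e+04 = 6.786e+04 rad/s.
Step 2 — Component impedances:
  R: Z = R = 4730 Ω
  L: Z = jωL = j·6.786e+04·0.00114 = 0 + j77.36 Ω
Step 3 — Series combination: Z_total = R + L = 4730 + j77.36 Ω = 4731∠0.9° Ω.
Step 4 — Power factor: PF = cos(φ) = Re(Z)/|Z| = 4730/4730.6 = 0.9999.
Step 5 — Type: Im(Z) = 77.36 ⇒ lagging (phase φ = 0.9°).

PF = 0.9999 (lagging, φ = 0.9°)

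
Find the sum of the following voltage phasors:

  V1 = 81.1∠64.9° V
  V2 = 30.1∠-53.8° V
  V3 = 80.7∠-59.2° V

Step 1 — Convert each phasor to rectangular form:
  V1 = 81.1·(cos(64.9°) + j·sin(64.9°)) = 34.4 + j73.44 V
  V2 = 30.1·(cos(-53.8°) + j·sin(-53.8°)) = 17.78 - j24.29 V
  V3 = 80.7·(cos(-59.2°) + j·sin(-59.2°)) = 41.32 - j69.32 V
Step 2 — Sum components: V_total = 93.5 - j20.17 V.
Step 3 — Convert to polar: |V_total| = 95.65 V, ∠V_total = -12.2°.

V_total = 95.65∠-12.2° V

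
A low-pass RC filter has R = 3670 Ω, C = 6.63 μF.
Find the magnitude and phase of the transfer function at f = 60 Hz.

Step 1 — Angular frequency: ω = 2π·60 = 377 rad/s.
Step 2 — Transfer function: H(jω) = 1/(1 + jωRC).
Step 3 — Denominator: 1 + jωRC = 1 + j·377·3670·6.63e-06 = 1 + j9.173.
Step 4 — H = 0.01174 - j0.1077.
Step 5 — Magnitude: |H| = 0.1084 (-19.3 dB); phase: φ = -83.8°.

|H| = 0.1084 (-19.3 dB), φ = -83.8°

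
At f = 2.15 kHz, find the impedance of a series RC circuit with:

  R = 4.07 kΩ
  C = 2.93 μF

Step 1 — Angular frequency: ω = 2π·f = 2π·2150 = 1.351e+04 rad/s.
Step 2 — Component impedances:
  R: Z = R = 4070 Ω
  C: Z = 1/(jωC) = -j/(ω·C) = 0 - j25.26 Ω
Step 3 — Series combination: Z_total = R + C = 4070 - j25.26 Ω = 4070∠-0.4° Ω.

Z = 4070 - j25.26 Ω = 4070∠-0.4° Ω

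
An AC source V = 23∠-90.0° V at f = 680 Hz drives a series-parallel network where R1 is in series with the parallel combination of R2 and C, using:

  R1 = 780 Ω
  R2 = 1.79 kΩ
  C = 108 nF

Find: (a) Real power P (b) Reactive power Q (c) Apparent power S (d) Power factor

Step 1 — Angular frequency: ω = 2π·f = 2π·680 = 4273 rad/s.
Step 2 — Component impedances:
  R1: Z = R = 780 Ω
  R2: Z = R = 1790 Ω
  C: Z = 1/(jωC) = -j/(ω·C) = 0 - j2167 Ω
Step 3 — Parallel branch: R2 || C = 1/(1/R2 + 1/C) = 1064 - j878.9 Ω.
Step 4 — Series with R1: Z_total = R1 + (R2 || C) = 1844 - j878.9 Ω = 2043∠-25.5° Ω.
Step 5 — Source phasor: V = 23∠-90.0° V = 0 - j23 V.
Step 6 — Current: I = V / Z = 0.004844 - j0.01016 A = 0.01126∠-64.5° A.
Step 7 — Complex power: S = V·I* = 0.2338 - j0.1114 VA.
Step 8 — Real power: P = Re(S) = 0.2338 W.
Step 9 — Reactive power: Q = Im(S) = -0.1114 VAR.
Step 10 — Apparent power: |S| = 0.259 VA.
Step 11 — Power factor: PF = P/|S| = 0.9027 (leading).

(a) P = 0.2338 W  (b) Q = -0.1114 VAR  (c) S = 0.259 VA  (d) PF = 0.9027 (leading)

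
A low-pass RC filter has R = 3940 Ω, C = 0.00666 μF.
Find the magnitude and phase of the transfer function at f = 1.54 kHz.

Step 1 — Angular frequency: ω = 2π·1540 = 9676 rad/s.
Step 2 — Transfer function: H(jω) = 1/(1 + jωRC).
Step 3 — Denominator: 1 + jωRC = 1 + j·9676·3940·6.66e-09 = 1 + j0.2539.
Step 4 — H = 0.9394 - j0.2385.
Step 5 — Magnitude: |H| = 0.9692 (-0.3 dB); phase: φ = -14.2°.

|H| = 0.9692 (-0.3 dB), φ = -14.2°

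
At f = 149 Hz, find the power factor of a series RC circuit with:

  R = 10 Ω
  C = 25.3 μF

Step 1 — Angular frequency: ω = 2π·f = 2π·149 = 936.2 rad/s.
Step 2 — Component impedances:
  R: Z = R = 10 Ω
  C: Z = 1/(jωC) = -j/(ω·C) = 0 - j42.22 Ω
Step 3 — Series combination: Z_total = R + C = 10 - j42.22 Ω = 43.39∠-76.7° Ω.
Step 4 — Power factor: PF = cos(φ) = Re(Z)/|Z| = 10/43.39 = 0.2305.
Step 5 — Type: Im(Z) = -42.22 ⇒ leading (phase φ = -76.7°).

PF = 0.2305 (leading, φ = -76.7°)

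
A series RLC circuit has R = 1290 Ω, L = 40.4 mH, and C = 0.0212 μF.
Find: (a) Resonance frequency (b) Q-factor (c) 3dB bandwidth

Step 1 — Resonance: ω₀ = 1/√(LC) = 1/√(0.0404·2.12e-08) = 3.417e+04 rad/s.
Step 2 — f₀ = ω₀/(2π) = 5438 Hz.
Step 3 — Series Q: Q = ω₀L/R = 3.417e+04·0.0404/1290 = 1.07.
Step 4 — Bandwidth: Δω = ω₀/Q = 3.193e+04 rad/s; BW = Δω/(2π) = 5082 Hz.

(a) f₀ = 5438 Hz  (b) Q = 1.07  (c) BW = 5082 Hz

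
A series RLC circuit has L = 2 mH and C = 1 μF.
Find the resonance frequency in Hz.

Step 1 — Resonance condition Im(Z)=0 gives ω₀ = 1/√(LC).
Step 2 — ω₀ = 1/√(0.002·1e-06) = 2.236e+04 rad/s.
Step 3 — f₀ = ω₀/(2π) = 3559 Hz.

f₀ = 3559 Hz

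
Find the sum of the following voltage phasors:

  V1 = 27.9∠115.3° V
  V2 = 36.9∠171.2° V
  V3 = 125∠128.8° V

Step 1 — Convert each phasor to rectangular form:
  V1 = 27.9·(cos(115.3°) + j·sin(115.3°)) = -11.92 + j25.22 V
  V2 = 36.9·(cos(171.2°) + j·sin(171.2°)) = -36.47 + j5.645 V
  V3 = 125·(cos(128.8°) + j·sin(128.8°)) = -78.33 + j97.42 V
Step 2 — Sum components: V_total = -126.7 + j128.3 V.
Step 3 — Convert to polar: |V_total| = 180.3 V, ∠V_total = 134.6°.

V_total = 180.3∠134.6° V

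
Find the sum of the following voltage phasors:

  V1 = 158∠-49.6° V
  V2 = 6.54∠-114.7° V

Step 1 — Convert each phasor to rectangular form:
  V1 = 158·(cos(-49.6°) + j·sin(-49.6°)) = 102.4 - j120.3 V
  V2 = 6.54·(cos(-114.7°) + j·sin(-114.7°)) = -2.733 - j5.942 V
Step 2 — Sum components: V_total = 99.67 - j126.3 V.
Step 3 — Convert to polar: |V_total| = 160.9 V, ∠V_total = -51.7°.

V_total = 160.9∠-51.7° V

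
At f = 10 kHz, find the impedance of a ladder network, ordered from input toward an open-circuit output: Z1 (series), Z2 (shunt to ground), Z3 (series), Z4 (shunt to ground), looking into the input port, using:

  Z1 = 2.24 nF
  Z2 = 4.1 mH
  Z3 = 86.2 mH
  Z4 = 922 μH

Step 1 — Angular frequency: ω = 2π·f = 2π·1e+04 = 6.283e+04 rad/s.
Step 2 — Component impedances:
  Z1: Z = 1/(jωC) = -j/(ω·C) = 0 - j7105 Ω
  Z2: Z = jωL = j·6.283e+04·0.0041 = 0 + j257.6 Ω
  Z3: Z = jωL = j·6.283e+04·0.0862 = 0 + j5416 Ω
  Z4: Z = jωL = j·6.283e+04·0.000922 = 0 + j57.93 Ω
Step 3 — Ladder network (open output): work backward from the far end, alternating series and parallel combinations. Z_in = 0 - j6859 Ω = 6859∠-90.0° Ω.

Z = 0 - j6859 Ω = 6859∠-90.0° Ω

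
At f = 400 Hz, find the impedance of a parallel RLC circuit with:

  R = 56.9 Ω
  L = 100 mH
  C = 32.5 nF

Step 1 — Angular frequency: ω = 2π·f = 2π·400 = 2513 rad/s.
Step 2 — Component impedances:
  R: Z = R = 56.9 Ω
  L: Z = jωL = j·2513·0.1 = 0 + j251.3 Ω
  C: Z = 1/(jωC) = -j/(ω·C) = 0 - j1.224e+04 Ω
Step 3 — Parallel combination: 1/Z_total = 1/R + 1/L + 1/C; Z_total = 54.23 + j12.03 Ω = 55.55∠12.5° Ω.

Z = 54.23 + j12.03 Ω = 55.55∠12.5° Ω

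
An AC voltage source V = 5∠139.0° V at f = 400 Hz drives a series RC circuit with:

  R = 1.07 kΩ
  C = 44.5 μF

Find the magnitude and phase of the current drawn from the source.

Step 1 — Angular frequency: ω = 2π·f = 2π·400 = 2513 rad/s.
Step 2 — Component impedances:
  R: Z = R = 1070 Ω
  C: Z = 1/(jωC) = -j/(ω·C) = 0 - j8.941 Ω
Step 3 — Series combination: Z_total = R + C = 1070 - j8.941 Ω = 1070∠-0.5° Ω.
Step 4 — Source phasor: V = 5∠139.0° V = -3.774 + j3.28 V.
Step 5 — Ohm's law: I = V / Z_total = (-3.774 + j3.28) / (1070 - j8.941) = -0.003552 + j0.003036 A.
Step 6 — Convert to polar: |I| = 0.004673 A, ∠I = 139.5°.

I = 0.004673∠139.5° A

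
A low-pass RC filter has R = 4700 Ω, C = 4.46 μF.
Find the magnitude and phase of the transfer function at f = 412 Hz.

Step 1 — Angular frequency: ω = 2π·412 = 2589 rad/s.
Step 2 — Transfer function: H(jω) = 1/(1 + jωRC).
Step 3 — Denominator: 1 + jωRC = 1 + j·2589·4700·4.46e-06 = 1 + j54.26.
Step 4 — H = 0.0003395 - j0.01842.
Step 5 — Magnitude: |H| = 0.01843 (-34.7 dB); phase: φ = -88.9°.

|H| = 0.01843 (-34.7 dB), φ = -88.9°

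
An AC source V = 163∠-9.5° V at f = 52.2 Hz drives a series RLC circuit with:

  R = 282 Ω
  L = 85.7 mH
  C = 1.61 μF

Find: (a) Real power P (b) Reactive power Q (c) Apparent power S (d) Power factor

Step 1 — Angular frequency: ω = 2π·f = 2π·52.2 = 328 rad/s.
Step 2 — Component impedances:
  R: Z = R = 282 Ω
  L: Z = jωL = j·328·0.0857 = 0 + j28.11 Ω
  C: Z = 1/(jωC) = -j/(ω·C) = 0 - j1894 Ω
Step 3 — Series combination: Z_total = R + L + C = 282 - j1866 Ω = 1887∠-81.4° Ω.
Step 4 — Source phasor: V = 163∠-9.5° V = 160.8 - j26.9 V.
Step 5 — Current: I = V / Z = 0.02683 + j0.08212 A = 0.08639∠71.9° A.
Step 6 — Complex power: S = V·I* = 2.105 - j13.92 VA.
Step 7 — Real power: P = Re(S) = 2.105 W.
Step 8 — Reactive power: Q = Im(S) = -13.92 VAR.
Step 9 — Apparent power: |S| = 14.08 VA.
Step 10 — Power factor: PF = P/|S| = 0.1495 (leading).

(a) P = 2.105 W  (b) Q = -13.92 VAR  (c) S = 14.08 VA  (d) PF = 0.1495 (leading)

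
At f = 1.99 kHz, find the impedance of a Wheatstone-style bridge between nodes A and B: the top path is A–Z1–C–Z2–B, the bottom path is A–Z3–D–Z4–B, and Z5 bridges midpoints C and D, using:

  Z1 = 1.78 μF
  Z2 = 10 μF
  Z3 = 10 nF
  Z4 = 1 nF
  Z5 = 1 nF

Step 1 — Angular frequency: ω = 2π·f = 2π·1990 = 1.25e+04 rad/s.
Step 2 — Component impedances:
  Z1: Z = 1/(jωC) = -j/(ω·C) = 0 - j44.93 Ω
  Z2: Z = 1/(jωC) = -j/(ω·C) = 0 - j7.998 Ω
  Z3: Z = 1/(jωC) = -j/(ω·C) = 0 - j7998 Ω
  Z4: Z = 1/(jωC) = -j/(ω·C) = 0 - j7.998e+04 Ω
  Z5: Z = 1/(jωC) = -j/(ω·C) = 0 - j7.998e+04 Ω
Step 3 — Bridge requires nodal analysis (the Z5 bridge couples midpoints C and D, so the two paths cannot be reduced to a simple series/parallel combination). Setting node B to ground and injecting 1 A at node A, the 3-node admittance system at A, C, D solves to V_A = Z_AB = 0 - j52.88 Ω = 52.88∠-90.0° Ω.

Z = 0 - j52.88 Ω = 52.88∠-90.0° Ω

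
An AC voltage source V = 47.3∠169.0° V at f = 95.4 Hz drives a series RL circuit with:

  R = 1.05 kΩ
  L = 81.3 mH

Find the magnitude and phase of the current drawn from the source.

Step 1 — Angular frequency: ω = 2π·f = 2π·95.4 = 599.4 rad/s.
Step 2 — Component impedances:
  R: Z = R = 1050 Ω
  L: Z = jωL = j·599.4·0.0813 = 0 + j48.73 Ω
Step 3 — Series combination: Z_total = R + L = 1050 + j48.73 Ω = 1051∠2.7° Ω.
Step 4 — Source phasor: V = 47.3∠169.0° V = -46.43 + j9.025 V.
Step 5 — Ohm's law: I = V / Z_total = (-46.43 + j9.025) / (1050 + j48.73) = -0.04373 + j0.01062 A.
Step 6 — Convert to polar: |I| = 0.045 A, ∠I = 166.3°.

I = 0.045∠166.3° A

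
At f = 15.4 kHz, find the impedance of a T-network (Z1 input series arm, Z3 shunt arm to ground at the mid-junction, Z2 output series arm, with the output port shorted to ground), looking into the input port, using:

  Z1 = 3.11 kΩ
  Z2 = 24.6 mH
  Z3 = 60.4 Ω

Step 1 — Angular frequency: ω = 2π·f = 2π·1.54e+04 = 9.676e+04 rad/s.
Step 2 — Component impedances:
  Z1: Z = R = 3110 Ω
  Z2: Z = jωL = j·9.676e+04·0.0246 = 0 + j2380 Ω
  Z3: Z = R = 60.4 Ω
Step 3 — With the output port shorted to ground, the output series arm Z2 runs from the junction to ground; the shunt arm Z3 also runs from the junction to ground. They appear in parallel: Z3 || Z2 = 60.36 + j1.532 Ω.
Step 4 — Series with input arm Z1: Z_in = Z1 + (Z3 || Z2) = 3170 + j1.532 Ω = 3170∠0.0° Ω.

Z = 3170 + j1.532 Ω = 3170∠0.0° Ω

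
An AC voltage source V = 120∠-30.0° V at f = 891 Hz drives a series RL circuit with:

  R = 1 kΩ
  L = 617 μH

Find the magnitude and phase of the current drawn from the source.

Step 1 — Angular frequency: ω = 2π·f = 2π·891 = 5598 rad/s.
Step 2 — Component impedances:
  R: Z = R = 1000 Ω
  L: Z = jωL = j·5598·0.000617 = 0 + j3.454 Ω
Step 3 — Series combination: Z_total = R + L = 1000 + j3.454 Ω = 1000∠0.2° Ω.
Step 4 — Source phasor: V = 120∠-30.0° V = 103.9 - j60 V.
Step 5 — Ohm's law: I = V / Z_total = (103.9 - j60) / (1000 + j3.454) = 0.1037 - j0.06036 A.
Step 6 — Convert to polar: |I| = 0.12 A, ∠I = -30.2°.

I = 0.12∠-30.2° A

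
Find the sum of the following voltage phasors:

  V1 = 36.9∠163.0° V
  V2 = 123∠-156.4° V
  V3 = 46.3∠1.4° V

Step 1 — Convert each phasor to rectangular form:
  V1 = 36.9·(cos(163.0°) + j·sin(163.0°)) = -35.29 + j10.79 V
  V2 = 123·(cos(-156.4°) + j·sin(-156.4°)) = -112.7 - j49.24 V
  V3 = 46.3·(cos(1.4°) + j·sin(1.4°)) = 46.29 + j1.131 V
Step 2 — Sum components: V_total = -101.7 - j37.32 V.
Step 3 — Convert to polar: |V_total| = 108.3 V, ∠V_total = -159.8°.

V_total = 108.3∠-159.8° V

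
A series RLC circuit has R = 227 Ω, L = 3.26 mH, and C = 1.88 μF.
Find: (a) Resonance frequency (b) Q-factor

Step 1 — Resonance condition Im(Z)=0 gives ω₀ = 1/√(LC).
Step 2 — ω₀ = 1/√(0.00326·1.88e-06) = 1.277e+04 rad/s.
Step 3 — f₀ = ω₀/(2π) = 2033 Hz.
Step 4 — Series Q: Q = ω₀L/R = 1.277e+04·0.00326/227 = 0.1834.

(a) f₀ = 2033 Hz  (b) Q = 0.1834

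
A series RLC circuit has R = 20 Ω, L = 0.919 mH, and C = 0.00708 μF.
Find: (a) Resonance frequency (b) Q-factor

Step 1 — Resonance condition Im(Z)=0 gives ω₀ = 1/√(LC).
Step 2 — ω₀ = 1/√(0.000919·7.08e-09) = 3.92e+05 rad/s.
Step 3 — f₀ = ω₀/(2π) = 6.239e+04 Hz.
Step 4 — Series Q: Q = ω₀L/R = 3.92e+05·0.000919/20 = 18.01.

(a) f₀ = 6.239e+04 Hz  (b) Q = 18.01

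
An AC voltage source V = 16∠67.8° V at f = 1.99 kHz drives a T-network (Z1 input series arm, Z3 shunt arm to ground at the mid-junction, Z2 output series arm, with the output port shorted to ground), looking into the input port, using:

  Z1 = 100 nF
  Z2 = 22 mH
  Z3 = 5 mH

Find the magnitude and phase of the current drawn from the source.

Step 1 — Angular frequency: ω = 2π·f = 2π·1990 = 1.25e+04 rad/s.
Step 2 — Component impedances:
  Z1: Z = 1/(jωC) = -j/(ω·C) = 0 - j799.8 Ω
  Z2: Z = jωL = j·1.25e+04·0.022 = 0 + j275.1 Ω
  Z3: Z = jωL = j·1.25e+04·0.005 = 0 + j62.52 Ω
Step 3 — With the output port shorted to ground, the output series arm Z2 runs from the junction to ground; the shunt arm Z3 also runs from the junction to ground. They appear in parallel: Z3 || Z2 = 0 + j50.94 Ω.
Step 4 — Series with input arm Z1: Z_in = Z1 + (Z3 || Z2) = 0 - j748.8 Ω = 748.8∠-90.0° Ω.
Step 5 — Source phasor: V = 16∠67.8° V = 6.045 + j14.81 V.
Step 6 — Ohm's law: I = V / Z_total = (6.045 + j14.81) / (0 - j748.8) = -0.01978 + j0.008073 A.
Step 7 — Convert to polar: |I| = 0.02137 A, ∠I = 157.8°.

I = 0.02137∠157.8° A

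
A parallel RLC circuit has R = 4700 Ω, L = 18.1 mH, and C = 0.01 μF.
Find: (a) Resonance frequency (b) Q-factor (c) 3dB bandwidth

Step 1 — Resonance: ω₀ = 1/√(LC) = 1/√(0.0181·1e-08) = 7.433e+04 rad/s.
Step 2 — f₀ = ω₀/(2π) = 1.183e+04 Hz.
Step 3 — Parallel Q: Q = R/(ω₀L) = 4700/(7.433e+04·0.0181) = 3.493.
Step 4 — Bandwidth: Δω = ω₀/Q = 2.128e+04 rad/s; BW = Δω/(2π) = 3386 Hz.

(a) f₀ = 1.183e+04 Hz  (b) Q = 3.493  (c) BW = 3386 Hz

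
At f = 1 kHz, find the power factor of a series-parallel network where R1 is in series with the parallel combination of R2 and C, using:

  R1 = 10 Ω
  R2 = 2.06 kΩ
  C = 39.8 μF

Step 1 — Angular frequency: ω = 2π·f = 2π·1000 = 6283 rad/s.
Step 2 — Component impedances:
  R1: Z = R = 10 Ω
  R2: Z = R = 2060 Ω
  C: Z = 1/(jωC) = -j/(ω·C) = 0 - j3.999 Ω
Step 3 — Parallel branch: R2 || C = 1/(1/R2 + 1/C) = 0.007763 - j3.999 Ω.
Step 4 — Series with R1: Z_total = R1 + (R2 || C) = 10.01 - j3.999 Ω = 10.78∠-21.8° Ω.
Step 5 — Power factor: PF = cos(φ) = Re(Z)/|Z| = 10.01/10.78 = 0.9286.
Step 6 — Type: Im(Z) = -3.999 ⇒ leading (phase φ = -21.8°).

PF = 0.9286 (leading, φ = -21.8°)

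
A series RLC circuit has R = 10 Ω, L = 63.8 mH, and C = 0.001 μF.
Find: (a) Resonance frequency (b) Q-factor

Step 1 — Resonance condition Im(Z)=0 gives ω₀ = 1/√(LC).
Step 2 — ω₀ = 1/√(0.0638·1e-09) = 1.252e+05 rad/s.
Step 3 — f₀ = ω₀/(2π) = 1.993e+04 Hz.
Step 4 — Series Q: Q = ω₀L/R = 1.252e+05·0.0638/10 = 798.7.

(a) f₀ = 1.993e+04 Hz  (b) Q = 798.7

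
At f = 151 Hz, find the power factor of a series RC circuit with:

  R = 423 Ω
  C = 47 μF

Step 1 — Angular frequency: ω = 2π·f = 2π·151 = 948.8 rad/s.
Step 2 — Component impedances:
  R: Z = R = 423 Ω
  C: Z = 1/(jωC) = -j/(ω·C) = 0 - j22.43 Ω
Step 3 — Series combination: Z_total = R + C = 423 - j22.43 Ω = 423.6∠-3.0° Ω.
Step 4 — Power factor: PF = cos(φ) = Re(Z)/|Z| = 423/423.6 = 0.9986.
Step 5 — Type: Im(Z) = -22.43 ⇒ leading (phase φ = -3.0°).

PF = 0.9986 (leading, φ = -3.0°)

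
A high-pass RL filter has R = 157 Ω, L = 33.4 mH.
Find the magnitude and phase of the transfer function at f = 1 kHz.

Step 1 — Angular frequency: ω = 2π·1000 = 6283 rad/s.
Step 2 — Transfer function: H(jω) = jωL/(R + jωL).
Step 3 — Numerator jωL = j·209.9; denominator R + jωL = 157 + j209.9.
Step 4 — H = 0.6412 + j0.4797.
Step 5 — Magnitude: |H| = 0.8007 (-1.9 dB); phase: φ = 36.8°.

|H| = 0.8007 (-1.9 dB), φ = 36.8°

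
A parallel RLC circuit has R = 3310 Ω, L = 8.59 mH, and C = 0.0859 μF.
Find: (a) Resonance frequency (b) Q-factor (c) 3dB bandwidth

Step 1 — Resonance: ω₀ = 1/√(LC) = 1/√(0.00859·8.59e-08) = 3.681e+04 rad/s.
Step 2 — f₀ = ω₀/(2π) = 5859 Hz.
Step 3 — Parallel Q: Q = R/(ω₀L) = 3310/(3.681e+04·0.00859) = 10.47.
Step 4 — Bandwidth: Δω = ω₀/Q = 3517 rad/s; BW = Δω/(2π) = 559.8 Hz.

(a) f₀ = 5859 Hz  (b) Q = 10.47  (c) BW = 559.8 Hz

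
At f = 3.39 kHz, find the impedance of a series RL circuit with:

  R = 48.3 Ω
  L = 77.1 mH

Step 1 — Angular frequency: ω = 2π·f = 2π·3390 = 2.13e+04 rad/s.
Step 2 — Component impedances:
  R: Z = R = 48.3 Ω
  L: Z = jωL = j·2.13e+04·0.0771 = 0 + j1642 Ω
Step 3 — Series combination: Z_total = R + L = 48.3 + j1642 Ω = 1643∠88.3° Ω.

Z = 48.3 + j1642 Ω = 1643∠88.3° Ω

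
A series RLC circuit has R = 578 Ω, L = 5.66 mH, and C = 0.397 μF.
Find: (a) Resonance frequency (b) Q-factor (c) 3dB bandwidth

Step 1 — Resonance condition Im(Z)=0 gives ω₀ = 1/√(LC).
Step 2 — ω₀ = 1/√(0.00566·3.97e-07) = 2.11e+04 rad/s.
Step 3 — f₀ = ω₀/(2π) = 3358 Hz.
Step 4 — Series Q: Q = ω₀L/R = 2.11e+04·0.00566/578 = 0.2066.
Step 5 — 3dB bandwidth: Δω = ω₀/Q = 1.021e+05 rad/s; BW = Δω/(2π) = 1.625e+04 Hz.

(a) f₀ = 3358 Hz  (b) Q = 0.2066  (c) BW = 1.625e+04 Hz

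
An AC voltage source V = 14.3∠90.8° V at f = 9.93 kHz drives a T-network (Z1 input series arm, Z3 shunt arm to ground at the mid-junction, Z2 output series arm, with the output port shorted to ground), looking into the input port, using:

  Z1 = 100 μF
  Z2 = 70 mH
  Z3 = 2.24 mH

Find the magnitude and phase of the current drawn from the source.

Step 1 — Angular frequency: ω = 2π·f = 2π·9930 = 6.239e+04 rad/s.
Step 2 — Component impedances:
  Z1: Z = 1/(jωC) = -j/(ω·C) = 0 - j0.1603 Ω
  Z2: Z = jωL = j·6.239e+04·0.07 = 0 + j4367 Ω
  Z3: Z = jωL = j·6.239e+04·0.00224 = 0 + j139.8 Ω
Step 3 — With the output port shorted to ground, the output series arm Z2 runs from the junction to ground; the shunt arm Z3 also runs from the junction to ground. They appear in parallel: Z3 || Z2 = 0 + j135.4 Ω.
Step 4 — Series with input arm Z1: Z_in = Z1 + (Z3 || Z2) = 0 + j135.3 Ω = 135.3∠90.0° Ω.
Step 5 — Source phasor: V = 14.3∠90.8° V = -0.1997 + j14.3 V.
Step 6 — Ohm's law: I = V / Z_total = (-0.1997 + j14.3) / (0 + j135.3) = 0.1057 + j0.001476 A.
Step 7 — Convert to polar: |I| = 0.1057 A, ∠I = 0.8°.

I = 0.1057∠0.8° A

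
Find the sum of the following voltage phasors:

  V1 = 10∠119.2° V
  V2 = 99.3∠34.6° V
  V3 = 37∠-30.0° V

Step 1 — Convert each phasor to rectangular form:
  V1 = 10·(cos(119.2°) + j·sin(119.2°)) = -4.879 + j8.729 V
  V2 = 99.3·(cos(34.6°) + j·sin(34.6°)) = 81.74 + j56.39 V
  V3 = 37·(cos(-30.0°) + j·sin(-30.0°)) = 32.04 - j18.5 V
Step 2 — Sum components: V_total = 108.9 + j46.62 V.
Step 3 — Convert to polar: |V_total| = 118.5 V, ∠V_total = 23.2°.

V_total = 118.5∠23.2° V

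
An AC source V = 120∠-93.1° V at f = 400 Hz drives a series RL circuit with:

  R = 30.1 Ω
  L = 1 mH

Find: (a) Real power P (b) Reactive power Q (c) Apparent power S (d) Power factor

Step 1 — Angular frequency: ω = 2π·f = 2π·400 = 2513 rad/s.
Step 2 — Component impedances:
  R: Z = R = 30.1 Ω
  L: Z = jωL = j·2513·0.001 = 0 + j2.513 Ω
Step 3 — Series combination: Z_total = R + L = 30.1 + j2.513 Ω = 30.2∠4.8° Ω.
Step 4 — Source phasor: V = 120∠-93.1° V = -6.489 - j119.8 V.
Step 5 — Current: I = V / Z = -0.5442 - j3.935 A = 3.973∠-97.9° A.
Step 6 — Complex power: S = V·I* = 475.1 + j39.67 VA.
Step 7 — Real power: P = Re(S) = 475.1 W.
Step 8 — Reactive power: Q = Im(S) = 39.67 VAR.
Step 9 — Apparent power: |S| = 476.7 VA.
Step 10 — Power factor: PF = P/|S| = 0.9965 (lagging).

(a) P = 475.1 W  (b) Q = 39.67 VAR  (c) S = 476.7 VA  (d) PF = 0.9965 (lagging)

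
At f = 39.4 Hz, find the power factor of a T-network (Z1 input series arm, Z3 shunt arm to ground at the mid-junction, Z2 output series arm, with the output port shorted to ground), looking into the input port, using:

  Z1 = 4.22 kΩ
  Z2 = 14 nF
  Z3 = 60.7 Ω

Step 1 — Angular frequency: ω = 2π·f = 2π·39.4 = 247.6 rad/s.
Step 2 — Component impedances:
  Z1: Z = R = 4220 Ω
  Z2: Z = 1/(jωC) = -j/(ω·C) = 0 - j2.885e+05 Ω
  Z3: Z = R = 60.7 Ω
Step 3 — With the output port shorted to ground, the output series arm Z2 runs from the junction to ground; the shunt arm Z3 also runs from the junction to ground. They appear in parallel: Z3 || Z2 = 60.7 - j0.01277 Ω.
Step 4 — Series with input arm Z1: Z_in = Z1 + (Z3 || Z2) = 4281 - j0.01277 Ω = 4281∠-0.0° Ω.
Step 5 — Power factor: PF = cos(φ) = Re(Z)/|Z| = 4281/4281 = 1.
Step 6 — Type: Im(Z) = -0.01277 ⇒ leading (phase φ = -0.0°).

PF = 1 (leading, φ = -0.0°)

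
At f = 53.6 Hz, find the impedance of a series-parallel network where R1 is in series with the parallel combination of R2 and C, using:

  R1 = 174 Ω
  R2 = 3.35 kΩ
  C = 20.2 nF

Step 1 — Angular frequency: ω = 2π·f = 2π·53.6 = 336.8 rad/s.
Step 2 — Component impedances:
  R1: Z = R = 174 Ω
  R2: Z = R = 3350 Ω
  C: Z = 1/(jωC) = -j/(ω·C) = 0 - j1.47e+05 Ω
Step 3 — Parallel branch: R2 || C = 1/(1/R2 + 1/C) = 3348 - j76.31 Ω.
Step 4 — Series with R1: Z_total = R1 + (R2 || C) = 3522 - j76.31 Ω = 3523∠-1.2° Ω.

Z = 3522 - j76.31 Ω = 3523∠-1.2° Ω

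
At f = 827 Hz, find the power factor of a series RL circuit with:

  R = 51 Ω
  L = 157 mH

Step 1 — Angular frequency: ω = 2π·f = 2π·827 = 5196 rad/s.
Step 2 — Component impedances:
  R: Z = R = 51 Ω
  L: Z = jωL = j·5196·0.157 = 0 + j815.8 Ω
Step 3 — Series combination: Z_total = R + L = 51 + j815.8 Ω = 817.4∠86.4° Ω.
Step 4 — Power factor: PF = cos(φ) = Re(Z)/|Z| = 51/817.4 = 0.06239.
Step 5 — Type: Im(Z) = 815.8 ⇒ lagging (phase φ = 86.4°).

PF = 0.06239 (lagging, φ = 86.4°)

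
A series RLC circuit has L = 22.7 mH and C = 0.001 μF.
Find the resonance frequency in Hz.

Step 1 — Resonance condition Im(Z)=0 gives ω₀ = 1/√(LC).
Step 2 — ω₀ = 1/√(0.0227·1e-09) = 2.099e+05 rad/s.
Step 3 — f₀ = ω₀/(2π) = 3.34e+04 Hz.

f₀ = 3.34e+04 Hz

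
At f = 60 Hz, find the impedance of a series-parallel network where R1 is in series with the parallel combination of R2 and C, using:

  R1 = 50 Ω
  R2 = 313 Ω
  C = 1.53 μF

Step 1 — Angular frequency: ω = 2π·f = 2π·60 = 377 rad/s.
Step 2 — Component impedances:
  R1: Z = R = 50 Ω
  R2: Z = R = 313 Ω
  C: Z = 1/(jωC) = -j/(ω·C) = 0 - j1734 Ω
Step 3 — Parallel branch: R2 || C = 1/(1/R2 + 1/C) = 303.1 - j54.72 Ω.
Step 4 — Series with R1: Z_total = R1 + (R2 || C) = 353.1 - j54.72 Ω = 357.3∠-8.8° Ω.

Z = 353.1 - j54.72 Ω = 357.3∠-8.8° Ω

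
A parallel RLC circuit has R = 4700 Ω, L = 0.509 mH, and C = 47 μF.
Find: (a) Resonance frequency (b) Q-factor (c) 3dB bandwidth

Step 1 — Resonance: ω₀ = 1/√(LC) = 1/√(0.000509·4.7e-05) = 6465 rad/s.
Step 2 — f₀ = ω₀/(2π) = 1029 Hz.
Step 3 — Parallel Q: Q = R/(ω₀L) = 4700/(6465·0.000509) = 1428.
Step 4 — Bandwidth: Δω = ω₀/Q = 4.527 rad/s; BW = Δω/(2π) = 0.7205 Hz.

(a) f₀ = 1029 Hz  (b) Q = 1428  (c) BW = 0.7205 Hz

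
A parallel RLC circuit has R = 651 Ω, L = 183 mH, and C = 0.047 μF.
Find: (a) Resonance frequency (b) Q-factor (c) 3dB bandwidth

Step 1 — Resonance: ω₀ = 1/√(LC) = 1/√(0.183·4.7e-08) = 1.078e+04 rad/s.
Step 2 — f₀ = ω₀/(2π) = 1716 Hz.
Step 3 — Parallel Q: Q = R/(ω₀L) = 651/(1.078e+04·0.183) = 0.3299.
Step 4 — Bandwidth: Δω = ω₀/Q = 3.268e+04 rad/s; BW = Δω/(2π) = 5202 Hz.

(a) f₀ = 1716 Hz  (b) Q = 0.3299  (c) BW = 5202 Hz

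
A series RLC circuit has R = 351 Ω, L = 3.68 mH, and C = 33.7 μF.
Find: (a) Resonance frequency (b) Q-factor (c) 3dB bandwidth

Step 1 — Resonance condition Im(Z)=0 gives ω₀ = 1/√(LC).
Step 2 — ω₀ = 1/√(0.00368·3.37e-05) = 2840 rad/s.
Step 3 — f₀ = ω₀/(2π) = 451.9 Hz.
Step 4 — Series Q: Q = ω₀L/R = 2840·0.00368/351 = 0.02977.
Step 5 — 3dB bandwidth: Δω = ω₀/Q = 9.538e+04 rad/s; BW = Δω/(2π) = 1.518e+04 Hz.

(a) f₀ = 451.9 Hz  (b) Q = 0.02977  (c) BW = 1.518e+04 Hz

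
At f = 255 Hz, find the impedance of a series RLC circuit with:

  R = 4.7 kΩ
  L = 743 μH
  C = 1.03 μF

Step 1 — Angular frequency: ω = 2π·f = 2π·255 = 1602 rad/s.
Step 2 — Component impedances:
  R: Z = R = 4700 Ω
  L: Z = jωL = j·1602·0.000743 = 0 + j1.19 Ω
  C: Z = 1/(jωC) = -j/(ω·C) = 0 - j606 Ω
Step 3 — Series combination: Z_total = R + L + C = 4700 - j604.8 Ω = 4739∠-7.3° Ω.

Z = 4700 - j604.8 Ω = 4739∠-7.3° Ω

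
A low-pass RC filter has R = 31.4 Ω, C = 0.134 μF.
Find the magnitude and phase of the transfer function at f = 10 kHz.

Step 1 — Angular frequency: ω = 2π·1e+04 = 6.283e+04 rad/s.
Step 2 — Transfer function: H(jω) = 1/(1 + jωRC).
Step 3 — Denominator: 1 + jωRC = 1 + j·6.283e+04·31.4·1.34e-07 = 1 + j0.2644.
Step 4 — H = 0.9347 - j0.2471.
Step 5 — Magnitude: |H| = 0.9668 (-0.3 dB); phase: φ = -14.8°.

|H| = 0.9668 (-0.3 dB), φ = -14.8°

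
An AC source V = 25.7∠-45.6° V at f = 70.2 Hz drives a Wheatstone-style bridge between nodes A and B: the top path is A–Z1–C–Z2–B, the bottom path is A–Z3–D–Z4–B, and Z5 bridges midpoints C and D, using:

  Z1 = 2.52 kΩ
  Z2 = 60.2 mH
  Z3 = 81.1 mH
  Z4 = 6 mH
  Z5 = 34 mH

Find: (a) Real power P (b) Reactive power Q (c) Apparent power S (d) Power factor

Step 1 — Angular frequency: ω = 2π·f = 2π·70.2 = 441.1 rad/s.
Step 2 — Component impedances:
  Z1: Z = R = 2520 Ω
  Z2: Z = jωL = j·441.1·0.0602 = 0 + j26.55 Ω
  Z3: Z = jωL = j·441.1·0.0811 = 0 + j35.77 Ω
  Z4: Z = jωL = j·441.1·0.006 = 0 + j2.646 Ω
  Z5: Z = jωL = j·441.1·0.034 = 0 + j15 Ω
Step 3 — Bridge requires nodal analysis (the Z5 bridge couples midpoints C and D, so the two paths cannot be reduced to a simple series/parallel combination). Setting node B to ground and injecting 1 A at node A, the 3-node admittance system at A, C, D solves to V_A = Z_AB = 0.5334 + j38.25 Ω = 38.25∠89.2° Ω.
Step 4 — Source phasor: V = 25.7∠-45.6° V = 17.98 - j18.36 V.
Step 5 — Current: I = V / Z = -0.4734 - j0.4767 A = 0.6718∠-134.8° A.
Step 6 — Complex power: S = V·I* = 0.2408 + j17.26 VA.
Step 7 — Real power: P = Re(S) = 0.2408 W.
Step 8 — Reactive power: Q = Im(S) = 17.26 VAR.
Step 9 — Apparent power: |S| = 17.27 VA.
Step 10 — Power factor: PF = P/|S| = 0.01394 (lagging).

(a) P = 0.2408 W  (b) Q = 17.26 VAR  (c) S = 17.27 VA  (d) PF = 0.01394 (lagging)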